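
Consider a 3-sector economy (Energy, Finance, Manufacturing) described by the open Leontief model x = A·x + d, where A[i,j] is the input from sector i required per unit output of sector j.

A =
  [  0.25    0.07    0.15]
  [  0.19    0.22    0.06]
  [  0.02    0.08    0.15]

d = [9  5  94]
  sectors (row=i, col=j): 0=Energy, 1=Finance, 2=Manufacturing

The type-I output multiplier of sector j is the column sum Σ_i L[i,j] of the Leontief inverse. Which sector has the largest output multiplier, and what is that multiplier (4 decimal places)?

Energy (1.7831)

Form M = I − A:
  [  0.75   -0.07   -0.15]
  [ -0.19    0.78   -0.06]
  [ -0.02   -0.08    0.85]
Leontief inverse L = M⁻¹:
  [  1.3780    0.1497    0.2537]
  [  0.3406    1.3284    0.1539]
  [  0.0645    0.1285    1.1969]
Total output x = L · d:
  x_0 = 1.3780·9 + 0.1497·5 + 0.2537·94 = 37.0029
  x_1 = 0.3406·9 + 1.3284·5 + 0.1539·94 = 24.1725
  x_2 = 0.0645·9 + 0.1285·5 + 1.1969·94 = 113.7340
Output multipliers (column sums of L):
  Energy: 1.7831
  Finance: 1.6066
  Manufacturing: 1.6046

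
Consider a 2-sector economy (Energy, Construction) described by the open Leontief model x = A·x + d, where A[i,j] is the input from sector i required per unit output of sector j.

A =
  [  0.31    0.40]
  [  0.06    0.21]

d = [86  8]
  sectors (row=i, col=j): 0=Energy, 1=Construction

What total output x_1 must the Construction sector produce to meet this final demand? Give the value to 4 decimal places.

Form M = I − A:
  [  0.69   -0.40]
  [ -0.06    0.79]
Leontief inverse L = M⁻¹:
  [  1.5160    0.7676]
  [  0.1151    1.3241]
Total output x = L · d:
  x_0 = 1.5160·86 + 0.7676·8 = 136.5189
  x_1 = 0.1151·86 + 1.3241·8 = 20.4951

20.4951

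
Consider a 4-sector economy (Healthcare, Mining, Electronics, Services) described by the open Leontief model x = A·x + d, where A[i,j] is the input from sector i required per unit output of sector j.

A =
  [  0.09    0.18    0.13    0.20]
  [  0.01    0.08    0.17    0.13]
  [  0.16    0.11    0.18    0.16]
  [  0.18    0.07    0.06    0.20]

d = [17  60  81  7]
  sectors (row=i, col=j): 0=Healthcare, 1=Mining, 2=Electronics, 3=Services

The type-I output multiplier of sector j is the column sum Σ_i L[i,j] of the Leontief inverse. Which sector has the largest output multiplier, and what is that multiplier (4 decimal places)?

Form M = I − A:
  [  0.91   -0.18   -0.13   -0.20]
  [ -0.01    0.92   -0.17   -0.13]
  [ -0.16   -0.11    0.82   -0.16]
  [ -0.18   -0.07   -0.06    0.80]
Leontief inverse L = M⁻¹:
  [  1.2358    0.3083    0.2904    0.4171]
  [  0.1162    1.1640    0.2798    0.2742]
  [  0.3176    0.2534    1.3510    0.3908]
  [  0.3121    0.1902    0.1911    1.3972]
Total output x = L · d:
  x_0 = 1.2358·17 + 0.3083·60 + 0.2904·81 + 0.4171·7 = 65.9429
  x_1 = 0.1162·17 + 1.1640·60 + 0.2798·81 + 0.2742·7 = 96.3997
  x_2 = 0.3176·17 + 0.2534·60 + 1.3510·81 + 0.3908·7 = 132.7703
  x_3 = 0.3121·17 + 0.1902·60 + 0.1911·81 + 1.3972·7 = 41.9799
Output multipliers (column sums of L):
  Healthcare: 1.9817
  Mining: 1.9159
  Electronics: 2.1123
  Services: 2.4792

Services (2.4792)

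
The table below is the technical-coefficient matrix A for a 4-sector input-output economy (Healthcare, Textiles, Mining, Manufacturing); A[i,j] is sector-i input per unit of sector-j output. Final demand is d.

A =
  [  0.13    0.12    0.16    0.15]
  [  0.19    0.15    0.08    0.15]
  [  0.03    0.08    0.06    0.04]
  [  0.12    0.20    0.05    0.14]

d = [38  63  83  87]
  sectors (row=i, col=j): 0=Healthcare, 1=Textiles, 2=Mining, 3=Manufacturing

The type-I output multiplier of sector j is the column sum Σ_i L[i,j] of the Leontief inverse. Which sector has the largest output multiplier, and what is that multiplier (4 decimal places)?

Textiles (2.0606)

Form M = I − A:
  [  0.87   -0.12   -0.16   -0.15]
  [ -0.19    0.85   -0.08   -0.15]
  [ -0.03   -0.08    0.94   -0.04]
  [ -0.12   -0.20   -0.05    0.86]
Leontief inverse L = M⁻¹:
  [  1.2543    0.2658    0.2508    0.2768]
  [  0.3332    1.3103    0.1839    0.2952]
  [  0.0793    0.1349    1.0935    0.0882]
  [  0.2571    0.3497    0.1414    1.2752]
Total output x = L · d:
  x_0 = 1.2543·38 + 0.2658·63 + 0.2508·83 + 0.2768·87 = 109.3125
  x_1 = 0.3332·38 + 1.3103·63 + 0.1839·83 + 0.2952·87 = 136.1602
  x_2 = 0.0793·38 + 0.1349·63 + 1.0935·83 + 0.0882·87 = 109.9480
  x_3 = 0.2571·38 + 0.3497·63 + 0.1414·83 + 1.2752·87 = 154.4732
Output multipliers (column sums of L):
  Healthcare: 1.9240
  Textiles: 2.0606
  Mining: 1.6696
  Manufacturing: 1.9354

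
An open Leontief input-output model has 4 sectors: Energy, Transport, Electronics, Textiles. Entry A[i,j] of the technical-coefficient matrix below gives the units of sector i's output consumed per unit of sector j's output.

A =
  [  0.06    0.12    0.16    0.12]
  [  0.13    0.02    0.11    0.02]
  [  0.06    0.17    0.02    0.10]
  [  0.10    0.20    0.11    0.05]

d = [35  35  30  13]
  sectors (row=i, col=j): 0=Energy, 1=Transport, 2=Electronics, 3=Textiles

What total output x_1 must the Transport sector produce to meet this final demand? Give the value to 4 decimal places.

Form M = I − A:
  [  0.94   -0.12   -0.16   -0.12]
  [ -0.13    0.98   -0.11   -0.02]
  [ -0.06   -0.17    0.98   -0.10]
  [ -0.10   -0.20   -0.11    0.95]
Leontief inverse L = M⁻¹:
  [  1.1258    0.2120    0.2267    0.1705]
  [  0.1656    1.0798    0.1550    0.0600]
  [  0.1147    0.2285    1.0797    0.1329]
  [  0.1666    0.2761    0.1815    1.0986]
Total output x = L · d:
  x_0 = 1.1258·35 + 0.2120·35 + 0.2267·30 + 0.1705·13 = 55.8398
  x_1 = 0.1656·35 + 1.0798·35 + 0.1550·30 + 0.0600·13 = 49.0181
  x_2 = 0.1147·35 + 0.2285·35 + 1.0797·30 + 0.1329·13 = 46.1283
  x_3 = 0.1666·35 + 0.2761·35 + 0.1815·30 + 1.0986·13 = 35.2229

49.0181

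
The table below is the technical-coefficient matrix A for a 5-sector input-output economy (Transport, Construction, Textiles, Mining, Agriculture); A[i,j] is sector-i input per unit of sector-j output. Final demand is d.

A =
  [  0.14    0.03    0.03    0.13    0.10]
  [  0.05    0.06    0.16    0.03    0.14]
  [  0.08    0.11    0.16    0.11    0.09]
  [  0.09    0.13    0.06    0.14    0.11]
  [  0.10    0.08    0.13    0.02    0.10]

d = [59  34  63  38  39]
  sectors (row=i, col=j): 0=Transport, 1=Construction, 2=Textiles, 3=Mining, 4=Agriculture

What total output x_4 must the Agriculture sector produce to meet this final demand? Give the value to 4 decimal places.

Form M = I − A:
  [  0.86   -0.03   -0.03   -0.13   -0.10]
  [ -0.05    0.94   -0.16   -0.03   -0.14]
  [ -0.08   -0.11    0.84   -0.11   -0.09]
  [ -0.09   -0.13   -0.06    0.86   -0.11]
  [ -0.10   -0.08   -0.13   -0.02    0.90]
Leontief inverse L = M⁻¹:
  [  1.2213    0.0956    0.1054    0.2058    0.1863]
  [  0.1269    1.1315    0.2623    0.0975    0.2283]
  [  0.1757    0.2008    1.2809    0.2021    0.2035]
  [  0.1818    0.2136    0.1687    1.2244    0.2199]
  [  0.1764    0.1449    0.2238    0.0879    1.1864]
Total output x = L · d:
  x_0 = 1.2213·59 + 0.0956·34 + 0.1054·63 + 0.2058·38 + 0.1863·39 = 97.0309
  x_1 = 0.1269·59 + 1.1315·34 + 0.2623·63 + 0.0975·38 + 0.2283·39 = 75.0967
  x_2 = 0.1757·59 + 0.2008·34 + 1.2809·63 + 0.2021·38 + 0.2035·39 = 113.5079
  x_3 = 0.1818·59 + 0.2136·34 + 0.1687·63 + 1.2244·38 + 0.2199·39 = 83.7219
  x_4 = 0.1764·59 + 0.1449·34 + 0.2238·63 + 0.0879·38 + 1.1864·39 = 79.0459

79.0459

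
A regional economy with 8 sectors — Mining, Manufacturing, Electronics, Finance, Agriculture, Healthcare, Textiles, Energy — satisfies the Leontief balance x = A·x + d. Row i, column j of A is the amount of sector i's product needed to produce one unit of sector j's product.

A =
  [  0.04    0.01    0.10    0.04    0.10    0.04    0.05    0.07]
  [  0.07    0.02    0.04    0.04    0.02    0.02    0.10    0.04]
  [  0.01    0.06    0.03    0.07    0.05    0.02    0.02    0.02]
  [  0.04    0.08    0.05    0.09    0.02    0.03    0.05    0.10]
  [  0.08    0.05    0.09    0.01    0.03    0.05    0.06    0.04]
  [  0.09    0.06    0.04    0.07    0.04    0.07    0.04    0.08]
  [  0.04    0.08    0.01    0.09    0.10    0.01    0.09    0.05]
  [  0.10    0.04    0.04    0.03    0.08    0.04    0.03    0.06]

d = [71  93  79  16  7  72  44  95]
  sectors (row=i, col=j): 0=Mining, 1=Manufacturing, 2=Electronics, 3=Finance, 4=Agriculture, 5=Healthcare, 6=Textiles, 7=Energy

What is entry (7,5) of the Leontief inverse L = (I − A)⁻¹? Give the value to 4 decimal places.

Form M = I − A:
  [  0.96   -0.01   -0.10   -0.04   -0.10   -0.04   -0.05   -0.07]
  [ -0.07    0.98   -0.04   -0.04   -0.02   -0.02   -0.10   -0.04]
  [ -0.01   -0.06    0.97   -0.07   -0.05   -0.02   -0.02   -0.02]
  [ -0.04   -0.08   -0.05    0.91   -0.02   -0.03   -0.05   -0.10]
  [ -0.08   -0.05   -0.09   -0.01    0.97   -0.05   -0.06   -0.04]
  [ -0.09   -0.06   -0.04   -0.07   -0.04    0.93   -0.04   -0.08]
  [ -0.04   -0.08   -0.01   -0.09   -0.10   -0.01    0.91   -0.05]
  [ -0.10   -0.04   -0.04   -0.03   -0.08   -0.04   -0.03    0.94]
Leontief inverse L = M⁻¹:
  [  1.0833    0.0491    0.1393    0.0796    0.1425    0.0666    0.0883    0.1106]
  [  0.1025    1.0513    0.0694    0.0755    0.0591    0.0388    0.1349    0.0749]
  [  0.0375    0.0845    1.0539    0.0963    0.0722    0.0356    0.0477    0.0477]
  [  0.0864    0.1190    0.0874    1.1337    0.0632    0.0554    0.0935    0.1463]
  [  0.1176    0.0830    0.1246    0.0480    1.0716    0.0730    0.0974    0.0770]
  [  0.1407    0.1002    0.0844    0.1155    0.0883    1.1003    0.0854    0.1308]
  [  0.0879    0.1215    0.0515    0.1334    0.1439    0.0360    1.1398    0.0968]
  [  0.1428    0.0726    0.0812    0.0652    0.1223    0.0662    0.0684    1.1007]
Total output x = L · d:
  x_0 = 1.0833·71 + 0.0491·93 + 0.1393·79 + 0.0796·16 + 0.1425·7 + 0.0666·72 + 0.0883·44 + 0.1106·95 = 113.9476
  x_1 = 0.1025·71 + 1.0513·93 + 0.0694·79 + 0.0755·16 + 0.0591·7 + 0.0388·72 + 0.1349·44 + 0.0749·95 = 127.9933
  x_2 = 0.0375·71 + 0.0845·93 + 1.0539·79 + 0.0963·16 + 0.0722·7 + 0.0356·72 + 0.0477·44 + 0.0477·95 = 105.0119
  x_3 = 0.0864·71 + 0.1190·93 + 0.0874·79 + 1.1337·16 + 0.0632·7 + 0.0554·72 + 0.0935·44 + 0.1463·95 = 64.6961
  x_4 = 0.1176·71 + 0.0830·93 + 0.1246·79 + 0.0480·16 + 1.0716·7 + 0.0730·72 + 0.0974·44 + 0.0770·95 = 51.0404
  x_5 = 0.1407·71 + 0.1002·93 + 0.0844·79 + 0.1155·16 + 0.0883·7 + 1.1003·72 + 0.0854·44 + 0.1308·95 = 123.8464
  x_6 = 0.0879·71 + 0.1215·93 + 0.0515·79 + 0.1334·16 + 0.1439·7 + 0.0360·72 + 1.1398·44 + 0.0968·95 = 86.6923
  x_7 = 0.1428·71 + 0.0726·93 + 0.0812·79 + 0.0652·16 + 0.1223·7 + 0.0662·72 + 0.0684·44 + 1.1007·95 = 137.5465

L[7,5] = 0.0662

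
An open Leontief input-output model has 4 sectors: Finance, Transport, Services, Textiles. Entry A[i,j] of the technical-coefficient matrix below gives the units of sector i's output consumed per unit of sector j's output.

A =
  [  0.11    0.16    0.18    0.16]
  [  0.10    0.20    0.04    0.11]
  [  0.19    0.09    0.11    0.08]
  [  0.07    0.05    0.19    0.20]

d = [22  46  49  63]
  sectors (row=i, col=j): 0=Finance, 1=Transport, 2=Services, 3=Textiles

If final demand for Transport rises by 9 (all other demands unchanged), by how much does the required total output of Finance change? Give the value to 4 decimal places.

2.7879

Form M = I − A:
  [  0.89   -0.16   -0.18   -0.16]
  [ -0.10    0.80   -0.04   -0.11]
  [ -0.19   -0.09    0.89   -0.08]
  [ -0.07   -0.05   -0.19    0.80]
Leontief inverse L = M⁻¹:
  [  1.2563    0.3098    0.3380    0.3277]
  [  0.1991    1.3215    0.1502    0.2366]
  [  0.3059    0.2142    1.2409    0.2147]
  [  0.1950    0.1606    0.3337    1.3444]
Total output x = L · d:
  x_0 = 1.2563·22 + 0.3098·46 + 0.3380·49 + 0.3277·63 = 79.0900
  x_1 = 0.1991·22 + 1.3215·46 + 0.1502·49 + 0.2366·63 = 87.4320
  x_2 = 0.3059·22 + 0.2142·46 + 1.2409·49 + 0.2147·63 = 90.9148
  x_3 = 0.1950·22 + 0.1606·46 + 0.3337·49 + 1.3444·63 = 112.7271
Δx_0 = L[0,1] · Δd_1 = 0.3098 · 9 = 2.7879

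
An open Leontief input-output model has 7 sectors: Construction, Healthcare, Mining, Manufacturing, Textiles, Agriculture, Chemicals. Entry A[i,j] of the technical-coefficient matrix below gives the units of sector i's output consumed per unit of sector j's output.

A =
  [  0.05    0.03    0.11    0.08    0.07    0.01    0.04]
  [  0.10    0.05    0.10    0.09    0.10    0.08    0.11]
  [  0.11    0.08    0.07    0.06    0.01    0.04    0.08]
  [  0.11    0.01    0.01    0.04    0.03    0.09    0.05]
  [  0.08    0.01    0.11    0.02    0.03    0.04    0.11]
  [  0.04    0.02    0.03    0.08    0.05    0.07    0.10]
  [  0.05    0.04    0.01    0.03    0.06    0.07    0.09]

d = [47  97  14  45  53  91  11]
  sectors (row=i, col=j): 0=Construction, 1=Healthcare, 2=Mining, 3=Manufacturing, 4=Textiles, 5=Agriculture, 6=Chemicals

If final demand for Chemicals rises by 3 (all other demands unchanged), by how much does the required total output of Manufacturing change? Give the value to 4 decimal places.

Form M = I − A:
  [  0.95   -0.03   -0.11   -0.08   -0.07   -0.01   -0.04]
  [ -0.10    0.95   -0.10   -0.09   -0.10   -0.08   -0.11]
  [ -0.11   -0.08    0.93   -0.06   -0.01   -0.04   -0.08]
  [ -0.11   -0.01   -0.01    0.96   -0.03   -0.09   -0.05]
  [ -0.08   -0.01   -0.11   -0.02    0.97   -0.04   -0.11]
  [ -0.04   -0.02   -0.03   -0.08   -0.05    0.93   -0.10]
  [ -0.05   -0.04   -0.01   -0.03   -0.06   -0.07    0.91]
Leontief inverse L = M⁻¹:
  [  1.1044    0.0547    0.1519    0.1154    0.0985    0.0454    0.0917]
  [  0.1792    1.0863    0.1639    0.1477    0.1504    0.1379    0.1950]
  [  0.1684    0.1088    1.1182    0.1064    0.0511    0.0823    0.1399]
  [  0.1470    0.0266    0.0436    1.0732    0.0589    0.1191    0.0927]
  [  0.1289    0.0369    0.1495    0.0569    1.0612    0.0744    0.1628]
  [  0.0861    0.0398    0.0626    0.1136    0.0810    1.1082    0.1519]
  [  0.0904    0.0583    0.0439    0.0619    0.0907    0.1035    1.1395]
Total output x = L · d:
  x_0 = 1.1044·47 + 0.0547·97 + 0.1519·14 + 0.1154·45 + 0.0985·53 + 0.0454·91 + 0.0917·11 = 74.8934
  x_1 = 0.1792·47 + 1.0863·97 + 0.1639·14 + 0.1477·45 + 0.1504·53 + 0.1379·91 + 0.1950·11 = 145.4003
  x_2 = 0.1684·47 + 0.1088·97 + 1.1182·14 + 0.1064·45 + 0.0511·53 + 0.0823·91 + 0.1399·11 = 50.6423
  x_3 = 0.1470·47 + 0.0266·97 + 0.0436·14 + 1.0732·45 + 0.0589·53 + 0.1191·91 + 0.0927·11 = 73.3732
  x_4 = 0.1289·47 + 0.0369·97 + 0.1495·14 + 0.0569·45 + 1.0612·53 + 0.0744·91 + 0.1628·11 = 79.0921
  x_5 = 0.0861·47 + 0.0398·97 + 0.0626·14 + 0.1136·45 + 0.0810·53 + 1.1082·91 + 0.1519·11 = 120.7037
  x_6 = 0.0904·47 + 0.0583·97 + 0.0439·14 + 0.0619·45 + 0.0907·53 + 0.1035·91 + 1.1395·11 = 40.0693
Δx_3 = L[3,6] · Δd_6 = 0.0927 · 3 = 0.2780

0.2780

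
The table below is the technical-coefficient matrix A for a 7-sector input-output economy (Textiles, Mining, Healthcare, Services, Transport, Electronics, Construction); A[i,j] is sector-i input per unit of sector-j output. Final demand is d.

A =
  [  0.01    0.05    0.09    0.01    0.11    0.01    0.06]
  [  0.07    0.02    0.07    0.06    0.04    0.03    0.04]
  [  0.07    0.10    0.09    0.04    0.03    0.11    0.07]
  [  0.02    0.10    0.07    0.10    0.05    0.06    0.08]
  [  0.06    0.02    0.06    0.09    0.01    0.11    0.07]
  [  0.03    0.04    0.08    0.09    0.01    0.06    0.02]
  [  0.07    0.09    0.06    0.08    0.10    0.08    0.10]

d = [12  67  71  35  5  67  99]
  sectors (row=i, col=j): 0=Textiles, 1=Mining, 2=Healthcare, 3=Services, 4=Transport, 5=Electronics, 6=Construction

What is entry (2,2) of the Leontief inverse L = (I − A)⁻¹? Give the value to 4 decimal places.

Form M = I − A:
  [  0.99   -0.05   -0.09   -0.01   -0.11   -0.01   -0.06]
  [ -0.07    0.98   -0.07   -0.06   -0.04   -0.03   -0.04]
  [ -0.07   -0.10    0.91   -0.04   -0.03   -0.11   -0.07]
  [ -0.02   -0.10   -0.07    0.90   -0.05   -0.06   -0.08]
  [ -0.06   -0.02   -0.06   -0.09    0.99   -0.11   -0.07]
  [ -0.03   -0.04   -0.08   -0.09   -0.01    0.94   -0.02]
  [ -0.07   -0.09   -0.06   -0.08   -0.10   -0.08    0.90]
Leontief inverse L = M⁻¹:
  [  1.0439    0.0866    0.1346    0.0517    0.1369    0.0575    0.1004]
  [  0.0968    1.0584    0.1144    0.0976    0.0705    0.0693    0.0781]
  [  0.1127    0.1533    1.1569    0.0977    0.0728    0.1666    0.1224]
  [  0.0622    0.1541    0.1324    1.1606    0.0905    0.1172    0.1341]
  [  0.0924    0.0695    0.1160    0.1416    1.0471    0.1582    0.1158]
  [  0.0565    0.0796    0.1244    0.1300    0.0366    1.0988    0.0558]
  [  0.1192    0.1513    0.1347    0.1508    0.1502    0.1482    1.1646]
Total output x = L · d:
  x_0 = 1.0439·12 + 0.0866·67 + 0.1346·71 + 0.0517·35 + 0.1369·5 + 0.0575·67 + 0.1004·99 = 44.1783
  x_1 = 0.0968·12 + 1.0584·67 + 0.1144·71 + 0.0976·35 + 0.0705·5 + 0.0693·67 + 0.0781·99 = 96.3444
  x_2 = 0.1127·12 + 0.1533·67 + 1.1569·71 + 0.0977·35 + 0.0728·5 + 0.1666·67 + 0.1224·99 = 120.8215
  x_3 = 0.0622·12 + 0.1541·67 + 0.1324·71 + 1.1606·35 + 0.0905·5 + 0.1172·67 + 0.1341·99 = 82.6694
  x_4 = 0.0924·12 + 0.0695·67 + 0.1160·71 + 0.1416·35 + 1.0471·5 + 0.1582·67 + 0.1158·99 = 46.2559
  x_5 = 0.0565·12 + 0.0796·67 + 0.1244·71 + 0.1300·35 + 0.0366·5 + 1.0988·67 + 0.0558·99 = 98.7185
  x_6 = 0.1192·12 + 0.1513·67 + 0.1347·71 + 0.1508·35 + 0.1502·5 + 0.1482·67 + 1.1646·99 = 152.3882

L[2,2] = 1.1569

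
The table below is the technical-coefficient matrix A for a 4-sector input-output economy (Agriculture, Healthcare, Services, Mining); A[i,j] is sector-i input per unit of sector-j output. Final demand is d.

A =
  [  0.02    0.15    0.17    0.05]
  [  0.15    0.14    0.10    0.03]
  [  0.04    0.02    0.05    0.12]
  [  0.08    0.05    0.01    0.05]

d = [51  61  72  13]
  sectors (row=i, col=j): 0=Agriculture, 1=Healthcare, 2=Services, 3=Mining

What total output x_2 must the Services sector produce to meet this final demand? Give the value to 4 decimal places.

84.6610

Form M = I − A:
  [  0.98   -0.15   -0.17   -0.05]
  [ -0.15    0.86   -0.10   -0.03]
  [ -0.04   -0.02    0.95   -0.12]
  [ -0.08   -0.05   -0.01    0.95]
Leontief inverse L = M⁻¹:
  [  1.0664    0.1961    0.2124    0.0891]
  [  0.1967    1.2049    0.1628    0.0690]
  [  0.0618    0.0438    1.0698    0.1398]
  [  0.1008    0.0804    0.0377    1.0652]
Total output x = L · d:
  x_0 = 1.0664·51 + 0.1961·61 + 0.2124·72 + 0.0891·13 = 82.8005
  x_1 = 0.1967·51 + 1.2049·61 + 0.1628·72 + 0.0690·13 = 96.1447
  x_2 = 0.0618·51 + 0.0438·61 + 1.0698·72 + 0.1398·13 = 84.6610
  x_3 = 0.1008·51 + 0.0804·61 + 0.0377·72 + 1.0652·13 = 26.6083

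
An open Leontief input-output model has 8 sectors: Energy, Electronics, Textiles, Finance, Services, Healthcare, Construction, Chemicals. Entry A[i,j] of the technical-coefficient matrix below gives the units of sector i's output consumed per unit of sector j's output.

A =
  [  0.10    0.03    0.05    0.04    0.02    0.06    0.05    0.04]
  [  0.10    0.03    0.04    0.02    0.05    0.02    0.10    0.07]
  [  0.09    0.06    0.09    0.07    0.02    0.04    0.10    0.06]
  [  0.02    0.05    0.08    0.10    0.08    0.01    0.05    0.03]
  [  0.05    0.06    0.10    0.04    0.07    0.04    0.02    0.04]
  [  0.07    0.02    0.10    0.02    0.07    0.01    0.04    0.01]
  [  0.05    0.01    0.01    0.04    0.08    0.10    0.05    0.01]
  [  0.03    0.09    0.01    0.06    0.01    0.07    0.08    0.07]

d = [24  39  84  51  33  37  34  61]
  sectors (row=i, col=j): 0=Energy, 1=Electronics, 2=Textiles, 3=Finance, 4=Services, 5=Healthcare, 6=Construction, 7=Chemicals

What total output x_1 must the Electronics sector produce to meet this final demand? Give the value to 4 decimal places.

70.0198

Form M = I − A:
  [  0.90   -0.03   -0.05   -0.04   -0.02   -0.06   -0.05   -0.04]
  [ -0.10    0.97   -0.04   -0.02   -0.05   -0.02   -0.10   -0.07]
  [ -0.09   -0.06    0.91   -0.07   -0.02   -0.04   -0.10   -0.06]
  [ -0.02   -0.05   -0.08    0.90   -0.08   -0.01   -0.05   -0.03]
  [ -0.05   -0.06   -0.10   -0.04    0.93   -0.04   -0.02   -0.04]
  [ -0.07   -0.02   -0.10   -0.02   -0.07    0.99   -0.04   -0.01]
  [ -0.05   -0.01   -0.01   -0.04   -0.08   -0.10    0.95   -0.01]
  [ -0.03   -0.09   -0.01   -0.06   -0.01   -0.07   -0.08    0.93]
Leontief inverse L = M⁻¹:
  [  1.1450    0.0567    0.0890    0.0717    0.0510    0.0906    0.0898    0.0657]
  [  0.1473    1.0601    0.0778    0.0541    0.0843    0.0589    0.1430    0.0987]
  [  0.1494    0.0974    1.1405    0.1156    0.0638    0.0835    0.1572    0.0964]
  [  0.0643    0.0834    0.1267    1.1401    0.1185    0.0409    0.0948    0.0605]
  [  0.0997    0.0933    0.1470    0.0764    1.1040    0.0711    0.0669    0.0722]
  [  0.1116    0.0460    0.1385    0.0499    0.0972    1.0380    0.0766    0.0350]
  [  0.0870    0.0326    0.0503    0.0662    0.1129    0.1243    1.0795    0.0294]
  [  0.0739    0.1181    0.0472    0.0926    0.0470    0.1017    0.1239    1.0978]
Total output x = L · d:
  x_0 = 1.1450·24 + 0.0567·39 + 0.0890·84 + 0.0717·51 + 0.0510·33 + 0.0906·37 + 0.0898·34 + 0.0657·61 = 52.9172
  x_1 = 0.1473·24 + 1.0601·39 + 0.0778·84 + 0.0541·51 + 0.0843·33 + 0.0589·37 + 0.1430·34 + 0.0987·61 = 70.0198
  x_2 = 0.1494·24 + 0.0974·39 + 1.1405·84 + 0.1156·51 + 0.0638·33 + 0.0835·37 + 0.1572·34 + 0.0964·61 = 125.5067
  x_3 = 0.0643·24 + 0.0834·39 + 0.1267·84 + 1.1401·51 + 0.1185·33 + 0.0409·37 + 0.0948·34 + 0.0605·61 = 85.9192
  x_4 = 0.0997·24 + 0.0933·39 + 0.1470·84 + 0.0764·51 + 1.1040·33 + 0.0711·37 + 0.0669·34 + 0.0722·61 = 68.0142
  x_5 = 0.1116·24 + 0.0460·39 + 0.1385·84 + 0.0499·51 + 0.0972·33 + 1.0380·37 + 0.0766·34 + 0.0350·61 = 65.0118
  x_6 = 0.0870·24 + 0.0326·39 + 0.0503·84 + 0.0662·51 + 0.1129·33 + 0.1243·37 + 1.0795·34 + 0.0294·61 = 57.7851
  x_7 = 0.0739·24 + 0.1181·39 + 0.0472·84 + 0.0926·51 + 0.0470·33 + 0.1017·37 + 0.1239·34 + 1.0978·61 = 91.5627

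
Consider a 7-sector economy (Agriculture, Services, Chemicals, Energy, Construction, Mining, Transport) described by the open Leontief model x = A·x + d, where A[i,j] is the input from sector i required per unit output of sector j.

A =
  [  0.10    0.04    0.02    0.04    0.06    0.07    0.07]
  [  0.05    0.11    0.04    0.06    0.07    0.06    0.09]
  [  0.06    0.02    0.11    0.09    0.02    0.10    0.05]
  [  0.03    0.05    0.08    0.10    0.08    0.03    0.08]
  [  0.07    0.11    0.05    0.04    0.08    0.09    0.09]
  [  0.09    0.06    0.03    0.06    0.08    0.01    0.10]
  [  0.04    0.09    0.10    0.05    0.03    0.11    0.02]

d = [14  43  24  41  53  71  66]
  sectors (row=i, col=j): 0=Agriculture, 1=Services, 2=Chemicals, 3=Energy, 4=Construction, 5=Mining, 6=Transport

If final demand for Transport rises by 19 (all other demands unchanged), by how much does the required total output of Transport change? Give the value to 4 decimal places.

Form M = I − A:
  [  0.90   -0.04   -0.02   -0.04   -0.06   -0.07   -0.07]
  [ -0.05    0.89   -0.04   -0.06   -0.07   -0.06   -0.09]
  [ -0.06   -0.02    0.89   -0.09   -0.02   -0.10   -0.05]
  [ -0.03   -0.05   -0.08    0.90   -0.08   -0.03   -0.08]
  [ -0.07   -0.11   -0.05   -0.04    0.92   -0.09   -0.09]
  [ -0.09   -0.06   -0.03   -0.06   -0.08    0.99   -0.10]
  [ -0.04   -0.09   -0.10   -0.05   -0.03   -0.11    0.98]
Leontief inverse L = M⁻¹:
  [  1.1484    0.0908    0.0609    0.0825    0.1046    0.1184    0.1219]
  [  0.1038    1.1756    0.0936    0.1143    0.1236    0.1197    0.1531]
  [  0.1114    0.0686    1.1631    0.1449    0.0671    0.1519    0.1071]
  [  0.0784    0.1072    0.1360    1.1545    0.1287    0.0877    0.1374]
  [  0.1317    0.1813    0.1072    0.0985    1.1390    0.1554    0.1600]
  [  0.1387    0.1172    0.0784    0.1071    0.1268    1.0668    0.1539]
  [  0.0914    0.1428    0.1488    0.1026    0.0781    0.1603    1.0796]
Total output x = L · d:
  x_0 = 1.1484·14 + 0.0908·43 + 0.0609·24 + 0.0825·41 + 0.1046·53 + 0.1184·71 + 0.1219·66 = 46.8202
  x_1 = 0.1038·14 + 1.1756·43 + 0.0936·24 + 0.1143·41 + 0.1236·53 + 0.1197·71 + 0.1531·66 = 84.0925
  x_2 = 0.1114·14 + 0.0686·43 + 1.1631·24 + 0.1449·41 + 0.0671·53 + 0.1519·71 + 0.1071·66 = 59.7745
  x_3 = 0.0784·14 + 0.1072·43 + 0.1360·24 + 1.1545·41 + 0.1287·53 + 0.0877·71 + 0.1374·66 = 78.4249
  x_4 = 0.1317·14 + 0.1813·43 + 0.1072·24 + 0.0985·41 + 1.1390·53 + 0.1554·71 + 0.1600·66 = 98.2165
  x_5 = 0.1387·14 + 0.1172·43 + 0.0784·24 + 0.1071·41 + 0.1268·53 + 1.0668·71 + 0.1539·66 = 105.8713
  x_6 = 0.0914·14 + 0.1428·43 + 0.1488·24 + 0.1026·41 + 0.0781·53 + 0.1603·71 + 1.0796·66 = 101.9716
Δx_6 = L[6,6] · Δd_6 = 1.0796 · 19 = 20.5115

20.5115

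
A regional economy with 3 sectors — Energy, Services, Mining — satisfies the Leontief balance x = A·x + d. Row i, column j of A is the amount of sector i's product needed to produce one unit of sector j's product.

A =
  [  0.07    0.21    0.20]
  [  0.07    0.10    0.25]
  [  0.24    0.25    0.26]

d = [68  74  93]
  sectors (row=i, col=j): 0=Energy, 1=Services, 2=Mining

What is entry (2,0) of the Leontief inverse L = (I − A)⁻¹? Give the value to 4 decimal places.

Form M = I − A:
  [  0.93   -0.21   -0.20]
  [ -0.07    0.90   -0.25]
  [ -0.24   -0.25    0.74]
Leontief inverse L = M⁻¹:
  [  1.2289    0.4183    0.4734]
  [  0.2277    1.3037    0.5020]
  [  0.4755    0.5761    1.6745]
Total output x = L · d:
  x_0 = 1.2289·68 + 0.4183·74 + 0.4734·93 = 158.5497
  x_1 = 0.2277·68 + 1.3037·74 + 0.5020·93 = 158.6344
  x_2 = 0.4755·68 + 0.5761·74 + 1.6745·93 = 230.6899

L[2,0] = 0.4755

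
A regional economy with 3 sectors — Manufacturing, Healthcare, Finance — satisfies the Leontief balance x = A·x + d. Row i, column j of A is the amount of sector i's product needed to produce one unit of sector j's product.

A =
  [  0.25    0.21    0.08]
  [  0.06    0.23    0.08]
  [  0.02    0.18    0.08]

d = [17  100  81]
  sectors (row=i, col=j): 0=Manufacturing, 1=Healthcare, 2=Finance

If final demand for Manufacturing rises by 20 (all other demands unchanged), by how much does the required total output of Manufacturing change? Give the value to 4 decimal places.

27.4050

Form M = I − A:
  [  0.75   -0.21   -0.08]
  [ -0.06    0.77   -0.08]
  [ -0.02   -0.18    0.92]
Leontief inverse L = M⁻¹:
  [  1.3703    0.4099    0.1548]
  [  0.1121    1.3592    0.1279]
  [  0.0517    0.2748    1.1154]
Total output x = L · d:
  x_0 = 1.3703·17 + 0.4099·100 + 0.1548·81 = 76.8218
  x_1 = 0.1121·17 + 1.3592·100 + 0.1279·81 = 148.1895
  x_2 = 0.0517·17 + 0.2748·100 + 1.1154·81 = 118.7071
Δx_0 = L[0,0] · Δd_0 = 1.3703 · 20 = 27.4050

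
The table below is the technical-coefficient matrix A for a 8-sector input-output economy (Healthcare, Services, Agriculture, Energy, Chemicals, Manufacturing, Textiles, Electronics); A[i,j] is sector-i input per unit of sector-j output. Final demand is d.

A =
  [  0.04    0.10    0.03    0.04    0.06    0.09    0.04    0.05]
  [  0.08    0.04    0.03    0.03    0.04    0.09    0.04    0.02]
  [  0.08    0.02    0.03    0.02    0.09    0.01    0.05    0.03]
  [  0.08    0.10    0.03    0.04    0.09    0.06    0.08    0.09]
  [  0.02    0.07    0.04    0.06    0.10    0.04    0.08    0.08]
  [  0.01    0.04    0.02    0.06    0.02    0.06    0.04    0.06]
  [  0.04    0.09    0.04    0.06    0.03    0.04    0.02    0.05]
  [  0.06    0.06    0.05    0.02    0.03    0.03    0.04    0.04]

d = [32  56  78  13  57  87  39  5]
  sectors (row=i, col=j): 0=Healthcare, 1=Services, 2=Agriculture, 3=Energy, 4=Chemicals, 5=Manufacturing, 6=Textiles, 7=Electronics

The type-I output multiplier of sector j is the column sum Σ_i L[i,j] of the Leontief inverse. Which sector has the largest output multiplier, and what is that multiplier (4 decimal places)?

Services (1.8691)

Form M = I − A:
  [  0.96   -0.10   -0.03   -0.04   -0.06   -0.09   -0.04   -0.05]
  [ -0.08    0.96   -0.03   -0.03   -0.04   -0.09   -0.04   -0.02]
  [ -0.08   -0.02    0.97   -0.02   -0.09   -0.01   -0.05   -0.03]
  [ -0.08   -0.10   -0.03    0.96   -0.09   -0.06   -0.08   -0.09]
  [ -0.02   -0.07   -0.04   -0.06    0.90   -0.04   -0.08   -0.08]
  [ -0.01   -0.04   -0.02   -0.06   -0.02    0.94   -0.04   -0.06]
  [ -0.04   -0.09   -0.04   -0.06   -0.03   -0.04    0.98   -0.05]
  [ -0.06   -0.06   -0.05   -0.02   -0.03   -0.03   -0.04    0.96]
Leontief inverse L = M⁻¹:
  [  1.0764    0.1461    0.0545    0.0716    0.0993    0.1325    0.0756    0.0880]
  [  0.1079    1.0802    0.0496    0.0571    0.0727    0.1256    0.0689    0.0525]
  [  0.1062    0.0595    1.0498    0.0446    0.1247    0.0405    0.0783    0.0608]
  [  0.1267    0.1624    0.0628    1.0799    0.1412    0.1130    0.1250    0.1385]
  [  0.0615    0.1239    0.0690    0.0949    1.1471    0.0825    0.1209    0.1239]
  [  0.0365    0.0733    0.0374    0.0814    0.0468    1.0875    0.0648    0.0875]
  [  0.0738    0.1291    0.0606    0.0845    0.0646    0.0755    1.0503    0.0812]
  [  0.0883    0.0947    0.0683    0.0419    0.0602    0.0603    0.0653    1.0665]
Total output x = L · d:
  x_0 = 1.0764·32 + 0.1461·56 + 0.0545·78 + 0.0716·13 + 0.0993·57 + 0.1325·87 + 0.0756·39 + 0.0880·5 = 68.3789
  x_1 = 0.1079·32 + 1.0802·56 + 0.0496·78 + 0.0571·13 + 0.0727·57 + 0.1256·87 + 0.0689·39 + 0.0525·5 = 86.5788
  x_2 = 0.1062·32 + 0.0595·56 + 1.0498·78 + 0.0446·13 + 0.1247·57 + 0.0405·87 + 0.0783·39 + 0.0608·5 = 103.1790
  x_3 = 0.1267·32 + 0.1624·56 + 0.0628·78 + 1.0799·13 + 0.1412·57 + 0.1130·87 + 0.1250·39 + 0.1385·5 = 55.5355
  x_4 = 0.0615·32 + 0.1239·56 + 0.0690·78 + 0.0949·13 + 1.1471·57 + 0.0825·87 + 0.1209·39 + 0.1239·5 = 93.4165
  x_5 = 0.0365·32 + 0.0733·56 + 0.0374·78 + 0.0814·13 + 0.0468·57 + 1.0875·87 + 0.0648·39 + 0.0875·5 = 109.4957
  x_6 = 0.0738·32 + 0.1291·56 + 0.0606·78 + 0.0845·13 + 0.0646·57 + 0.0755·87 + 1.0503·39 + 0.0812·5 = 67.0375
  x_7 = 0.0883·32 + 0.0947·56 + 0.0683·78 + 0.0419·13 + 0.0602·57 + 0.0603·87 + 0.0653·39 + 1.0665·5 = 30.5583
Output multipliers (column sums of L):
  Healthcare: 1.6775
  Services: 1.8691
  Agriculture: 1.4521
  Energy: 1.5558
  Chemicals: 1.7566
  Manufacturing: 1.7173
  Textiles: 1.6491
  Electronics: 1.6988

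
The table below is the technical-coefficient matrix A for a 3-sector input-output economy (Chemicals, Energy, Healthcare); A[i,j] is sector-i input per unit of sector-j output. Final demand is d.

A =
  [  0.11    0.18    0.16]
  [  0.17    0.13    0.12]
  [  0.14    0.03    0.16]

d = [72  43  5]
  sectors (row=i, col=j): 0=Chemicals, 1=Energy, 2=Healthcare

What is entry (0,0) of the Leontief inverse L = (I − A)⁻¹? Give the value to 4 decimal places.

Form M = I − A:
  [  0.89   -0.18   -0.16]
  [ -0.17    0.87   -0.12]
  [ -0.14   -0.03    0.84]
Leontief inverse L = M⁻¹:
  [  1.2157    0.2608    0.2688]
  [  0.2668    1.2124    0.2240]
  [  0.2121    0.0868    1.2433]
Total output x = L · d:
  x_0 = 1.2157·72 + 0.2608·43 + 0.2688·5 = 100.0883
  x_1 = 0.2668·72 + 1.2124·43 + 0.2240·5 = 72.4616
  x_2 = 0.2121·72 + 0.0868·43 + 1.2433·5 = 25.2217

L[0,0] = 1.2157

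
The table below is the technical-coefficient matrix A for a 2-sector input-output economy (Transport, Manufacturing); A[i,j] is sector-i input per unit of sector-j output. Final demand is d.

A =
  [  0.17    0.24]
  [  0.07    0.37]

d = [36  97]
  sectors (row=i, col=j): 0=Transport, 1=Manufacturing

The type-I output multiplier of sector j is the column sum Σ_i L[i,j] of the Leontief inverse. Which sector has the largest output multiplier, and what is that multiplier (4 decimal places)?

Manufacturing (2.1142)

Form M = I − A:
  [  0.83   -0.24]
  [ -0.07    0.63]
Leontief inverse L = M⁻¹:
  [  1.2448    0.4742]
  [  0.1383    1.6400]
Total output x = L · d:
  x_0 = 1.2448·36 + 0.4742·97 = 90.8121
  x_1 = 0.1383·36 + 1.6400·97 = 164.0585
Output multipliers (column sums of L):
  Transport: 1.3831
  Manufacturing: 2.1142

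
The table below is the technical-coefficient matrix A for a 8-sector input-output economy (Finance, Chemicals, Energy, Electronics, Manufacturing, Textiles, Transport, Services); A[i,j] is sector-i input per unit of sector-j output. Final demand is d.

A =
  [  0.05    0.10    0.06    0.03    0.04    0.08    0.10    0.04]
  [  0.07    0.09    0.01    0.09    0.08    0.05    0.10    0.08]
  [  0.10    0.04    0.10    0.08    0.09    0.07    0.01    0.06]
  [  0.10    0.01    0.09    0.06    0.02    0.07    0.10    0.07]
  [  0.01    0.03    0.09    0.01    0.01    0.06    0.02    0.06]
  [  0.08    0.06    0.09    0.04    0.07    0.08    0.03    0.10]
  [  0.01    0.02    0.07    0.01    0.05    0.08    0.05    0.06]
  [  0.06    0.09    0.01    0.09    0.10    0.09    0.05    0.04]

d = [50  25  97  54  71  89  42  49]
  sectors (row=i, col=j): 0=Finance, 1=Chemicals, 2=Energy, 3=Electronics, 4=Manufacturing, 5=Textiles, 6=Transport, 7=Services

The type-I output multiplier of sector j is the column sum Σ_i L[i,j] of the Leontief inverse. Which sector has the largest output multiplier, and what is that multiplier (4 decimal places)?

Form M = I − A:
  [  0.95   -0.10   -0.06   -0.03   -0.04   -0.08   -0.10   -0.04]
  [ -0.07    0.91   -0.01   -0.09   -0.08   -0.05   -0.10   -0.08]
  [ -0.10   -0.04    0.90   -0.08   -0.09   -0.07   -0.01   -0.06]
  [ -0.10   -0.01   -0.09    0.94   -0.02   -0.07   -0.10   -0.07]
  [ -0.01   -0.03   -0.09   -0.01    0.99   -0.06   -0.02   -0.06]
  [ -0.08   -0.06   -0.09   -0.04   -0.07    0.92   -0.03   -0.10]
  [ -0.01   -0.02   -0.07   -0.01   -0.05   -0.08    0.95   -0.06]
  [ -0.06   -0.09   -0.01   -0.09   -0.10   -0.09   -0.05    0.96]
Leontief inverse L = M⁻¹:
  [  1.1071    0.1547    0.1215    0.0795    0.0988    0.1500    0.1548    0.1039]
  [  0.1315    1.1499    0.0775    0.1439    0.1407    0.1290    0.1657    0.1492]
  [  0.1681    0.1005    1.1738    0.1358    0.1513    0.1481    0.0695    0.1279]
  [  0.1616    0.0658    0.1588    1.1103    0.0803    0.1460    0.1558    0.1331]
  [  0.0493    0.0637    0.1285    0.0441    1.0494    0.1031    0.0484    0.0980]
  [  0.1468    0.1237    0.1592    0.0979    0.1358    1.1590    0.0888    0.1683]
  [  0.0510    0.0569    0.1161    0.0450    0.0925    0.1301    1.0815    0.1043]
  [  0.1200    0.1459    0.0763    0.1401    0.1553    0.1629    0.1102    1.1074]
Total output x = L · d:
  x_0 = 1.1071·50 + 0.1547·25 + 0.1215·97 + 0.0795·54 + 0.0988·71 + 0.1500·89 + 0.1548·42 + 0.1039·49 = 107.2632
  x_1 = 0.1315·50 + 1.1499·25 + 0.0775·97 + 0.1439·54 + 0.1407·71 + 0.1290·89 + 0.1657·42 + 0.1492·49 = 86.3544
  x_2 = 0.1681·50 + 0.1005·25 + 1.1738·97 + 0.1358·54 + 0.1513·71 + 0.1481·89 + 0.0695·42 + 0.1279·49 = 165.2176
  x_3 = 0.1616·50 + 0.0658·25 + 0.1588·97 + 1.1103·54 + 0.0803·71 + 0.1460·89 + 0.1558·42 + 0.1331·49 = 116.8393
  x_4 = 0.0493·50 + 0.0637·25 + 0.1285·97 + 0.0441·54 + 1.0494·71 + 0.1031·89 + 0.0484·42 + 0.0980·49 = 109.4199
  x_5 = 0.1468·50 + 0.1237·25 + 0.1592·97 + 0.0979·54 + 0.1358·71 + 1.1590·89 + 0.0888·42 + 0.1683·49 = 155.9325
  x_6 = 0.0510·50 + 0.0569·25 + 0.1161·97 + 0.0450·54 + 0.0925·71 + 0.1301·89 + 1.0815·42 + 0.1043·49 = 86.3376
  x_7 = 0.1200·50 + 0.1459·25 + 0.0763·97 + 0.1401·54 + 0.1553·71 + 0.1629·89 + 0.1102·42 + 1.1074·49 = 109.0294
Output multipliers (column sums of L):
  Finance: 1.9354
  Chemicals: 1.8611
  Energy: 2.0117
  Electronics: 1.7965
  Manufacturing: 1.9042
  Textiles: 2.1282
  Transport: 1.8747
  Services: 1.9920

Textiles (2.1282)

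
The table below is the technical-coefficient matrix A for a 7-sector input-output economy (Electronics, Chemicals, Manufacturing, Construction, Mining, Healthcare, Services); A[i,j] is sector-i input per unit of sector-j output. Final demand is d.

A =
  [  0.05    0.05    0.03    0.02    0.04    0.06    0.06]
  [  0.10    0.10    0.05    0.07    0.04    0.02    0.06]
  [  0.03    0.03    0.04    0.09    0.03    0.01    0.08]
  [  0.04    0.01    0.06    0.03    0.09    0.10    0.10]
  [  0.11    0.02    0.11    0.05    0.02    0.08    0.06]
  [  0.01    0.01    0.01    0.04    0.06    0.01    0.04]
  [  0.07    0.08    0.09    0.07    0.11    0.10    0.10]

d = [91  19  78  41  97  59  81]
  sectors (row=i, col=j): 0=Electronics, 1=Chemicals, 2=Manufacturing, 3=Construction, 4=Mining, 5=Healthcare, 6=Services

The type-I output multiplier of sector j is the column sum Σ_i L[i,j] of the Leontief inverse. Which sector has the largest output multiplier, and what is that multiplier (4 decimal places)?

Form M = I − A:
  [  0.95   -0.05   -0.03   -0.02   -0.04   -0.06   -0.06]
  [ -0.10    0.90   -0.05   -0.07   -0.04   -0.02   -0.06]
  [ -0.03   -0.03    0.96   -0.09   -0.03   -0.01   -0.08]
  [ -0.04   -0.01   -0.06    0.97   -0.09   -0.10   -0.10]
  [ -0.11   -0.02   -0.11   -0.05    0.98   -0.08   -0.06]
  [ -0.01   -0.01   -0.01   -0.04   -0.06    0.99   -0.04]
  [ -0.07   -0.08   -0.09   -0.07   -0.11   -0.10    0.90]
Leontief inverse L = M⁻¹:
  [  1.0802    0.0735    0.0584    0.0471    0.0693    0.0876    0.0959]
  [  0.1455    1.1360    0.0912    0.1084    0.0816    0.0617    0.1138]
  [  0.0615    0.0534    1.0732    0.1188    0.0650    0.0453    0.1226]
  [  0.0799    0.0376    0.1019    1.0682    0.1315    0.1404    0.1506]
  [  0.1457    0.0487    0.1458    0.0876    1.0605    0.1171    0.1116]
  [  0.0303    0.0222    0.0313    0.0563    0.0785    1.0312    0.0636]
  [  0.1305    0.1234    0.1492    0.1252    0.1677    0.1566    1.1734]
Total output x = L · d:
  x_0 = 1.0802·91 + 0.0735·19 + 0.0584·78 + 0.0471·41 + 0.0693·97 + 0.0876·59 + 0.0959·81 = 125.8351
  x_1 = 0.1455·91 + 1.1360·19 + 0.0912·78 + 0.1084·41 + 0.0816·97 + 0.0617·59 + 0.1138·81 = 67.1529
  x_2 = 0.0615·91 + 0.0534·19 + 1.0732·78 + 0.1188·41 + 0.0650·97 + 0.0453·59 + 0.1226·81 = 114.0979
  x_3 = 0.0799·91 + 0.0376·19 + 0.1019·78 + 1.0682·41 + 0.1315·97 + 0.1404·59 + 0.1506·81 = 92.9646
  x_4 = 0.1457·91 + 0.0487·19 + 0.1458·78 + 0.0876·41 + 1.0605·97 + 0.1171·59 + 0.1116·81 = 147.9591
  x_5 = 0.0303·91 + 0.0222·19 + 0.0313·78 + 0.0563·41 + 0.0785·97 + 1.0312·59 + 0.0636·81 = 81.5441
  x_6 = 0.1305·91 + 0.1234·19 + 0.1492·78 + 0.1252·41 + 0.1677·97 + 0.1566·59 + 1.1734·81 = 151.5410
Output multipliers (column sums of L):
  Electronics: 1.6737
  Chemicals: 1.4948
  Manufacturing: 1.6509
  Construction: 1.6115
  Mining: 1.6542
  Healthcare: 1.6398
  Services: 1.8313

Services (1.8313)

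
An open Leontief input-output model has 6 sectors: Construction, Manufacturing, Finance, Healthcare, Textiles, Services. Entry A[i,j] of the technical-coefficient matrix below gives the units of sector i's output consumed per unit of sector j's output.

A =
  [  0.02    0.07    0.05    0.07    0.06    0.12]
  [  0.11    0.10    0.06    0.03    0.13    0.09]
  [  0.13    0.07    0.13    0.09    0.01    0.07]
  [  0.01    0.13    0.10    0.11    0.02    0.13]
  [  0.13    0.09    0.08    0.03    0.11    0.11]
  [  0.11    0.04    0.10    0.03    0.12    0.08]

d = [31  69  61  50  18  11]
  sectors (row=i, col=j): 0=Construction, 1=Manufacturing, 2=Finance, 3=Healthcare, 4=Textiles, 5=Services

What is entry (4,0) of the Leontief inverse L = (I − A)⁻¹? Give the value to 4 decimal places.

Form M = I − A:
  [  0.98   -0.07   -0.05   -0.07   -0.06   -0.12]
  [ -0.11    0.90   -0.06   -0.03   -0.13   -0.09]
  [ -0.13   -0.07    0.87   -0.09   -0.01   -0.07]
  [ -0.01   -0.13   -0.10    0.89   -0.02   -0.13]
  [ -0.13   -0.09   -0.08   -0.03    0.89   -0.11]
  [ -0.11   -0.04   -0.10   -0.03   -0.12    0.92]
Leontief inverse L = M⁻¹:
  [  1.0901    0.1312    0.1183    0.1128    0.1228    0.1947]
  [  0.2024    1.1802    0.1444    0.0840    0.2152    0.1904]
  [  0.2076    0.1474    1.2148    0.1522    0.0748    0.1644]
  [  0.0986    0.2107    0.1891    1.1684    0.0961    0.2245]
  [  0.2257    0.1728    0.1698    0.0883    1.1969    0.2148]
  [  0.1944    0.1124    0.1808    0.0833    0.1914    1.1717]
Total output x = L · d:
  x_0 = 1.0901·31 + 0.1312·69 + 0.1183·61 + 0.1128·50 + 0.1228·18 + 0.1947·11 = 60.0582
  x_1 = 0.2024·31 + 1.1802·69 + 0.1444·61 + 0.0840·50 + 0.2152·18 + 0.1904·11 = 106.6812
  x_2 = 0.2076·31 + 0.1474·69 + 1.2148·61 + 0.1522·50 + 0.0748·18 + 0.1644·11 = 101.4719
  x_3 = 0.0986·31 + 0.2107·69 + 0.1891·61 + 1.1684·50 + 0.0961·18 + 0.2245·11 = 91.7513
  x_4 = 0.2257·31 + 0.1728·69 + 0.1698·61 + 0.0883·50 + 1.1969·18 + 0.2148·11 = 57.5992
  x_5 = 0.1944·31 + 0.1124·69 + 0.1808·61 + 0.0833·50 + 0.1914·18 + 1.1717·11 = 45.3101

L[4,0] = 0.2257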